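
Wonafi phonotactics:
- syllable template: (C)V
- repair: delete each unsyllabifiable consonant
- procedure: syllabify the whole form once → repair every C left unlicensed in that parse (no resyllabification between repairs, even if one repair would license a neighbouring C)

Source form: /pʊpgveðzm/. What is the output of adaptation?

pʊve

Syllabifying with onset maximization leaves /p/, /g/, /ð/, /z/, /m/ stranded (no codas are permitted; onsets are limited to one consonant).
Deletion applies to /p/, /g/, /ð/, /z/, /m/.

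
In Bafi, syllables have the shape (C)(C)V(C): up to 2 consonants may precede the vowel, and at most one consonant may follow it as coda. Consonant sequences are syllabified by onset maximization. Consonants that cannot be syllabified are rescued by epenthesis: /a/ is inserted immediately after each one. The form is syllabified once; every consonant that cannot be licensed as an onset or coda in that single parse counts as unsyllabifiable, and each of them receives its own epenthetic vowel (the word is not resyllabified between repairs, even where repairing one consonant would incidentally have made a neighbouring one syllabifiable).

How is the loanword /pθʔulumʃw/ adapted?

paθʔulumʃawa

Under (C)(C)V(C), the unsyllabifiable consonants are /p/, /ʃ/, /w/ (at most one coda consonant is licensed; onsets may contain at most 2 consonants).
Epenthesis after each stranded consonant: /p/ → /pa/, /ʃ/ → /ʃa/, /w/ → /wa/.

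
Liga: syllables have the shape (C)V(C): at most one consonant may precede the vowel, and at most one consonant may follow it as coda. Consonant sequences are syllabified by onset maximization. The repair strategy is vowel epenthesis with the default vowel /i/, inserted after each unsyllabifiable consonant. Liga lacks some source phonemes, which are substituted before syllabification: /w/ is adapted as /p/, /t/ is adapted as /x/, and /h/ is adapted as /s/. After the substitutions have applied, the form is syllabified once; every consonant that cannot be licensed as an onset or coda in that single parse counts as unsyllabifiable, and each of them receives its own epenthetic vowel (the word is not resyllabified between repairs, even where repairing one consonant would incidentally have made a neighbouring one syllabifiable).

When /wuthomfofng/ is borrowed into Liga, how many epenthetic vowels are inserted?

2

After substitution the input is /puxsomfofng/.
The unsyllabifiable consonants are /n/, /g/; each receives one epenthetic vowel.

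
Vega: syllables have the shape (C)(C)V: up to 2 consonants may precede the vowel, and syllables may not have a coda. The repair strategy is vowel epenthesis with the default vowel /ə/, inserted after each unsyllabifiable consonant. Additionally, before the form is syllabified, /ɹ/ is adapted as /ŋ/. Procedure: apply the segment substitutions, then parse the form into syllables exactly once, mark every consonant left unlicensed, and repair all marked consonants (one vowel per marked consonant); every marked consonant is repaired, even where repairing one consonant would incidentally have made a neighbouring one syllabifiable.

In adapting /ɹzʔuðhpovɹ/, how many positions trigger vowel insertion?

After substitution the input is /ŋzʔuðhpovŋ/.
The unsyllabifiable consonants are /ŋ/, /ð/, /v/, /ŋ/; each receives one epenthetic vowel.

4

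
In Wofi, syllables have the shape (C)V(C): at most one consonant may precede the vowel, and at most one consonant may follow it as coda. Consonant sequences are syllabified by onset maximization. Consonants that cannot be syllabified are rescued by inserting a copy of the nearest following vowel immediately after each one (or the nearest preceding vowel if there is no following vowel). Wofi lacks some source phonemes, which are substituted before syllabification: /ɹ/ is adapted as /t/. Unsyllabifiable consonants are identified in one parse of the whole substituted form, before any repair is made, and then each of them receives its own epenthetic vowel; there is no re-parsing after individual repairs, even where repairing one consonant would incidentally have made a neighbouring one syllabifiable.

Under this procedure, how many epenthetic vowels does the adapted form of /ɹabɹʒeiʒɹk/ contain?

3

After substitution the input is /tabtʒeiʒtk/.
The unsyllabifiable consonants are /t/, /t/, /k/; each receives one epenthetic vowel.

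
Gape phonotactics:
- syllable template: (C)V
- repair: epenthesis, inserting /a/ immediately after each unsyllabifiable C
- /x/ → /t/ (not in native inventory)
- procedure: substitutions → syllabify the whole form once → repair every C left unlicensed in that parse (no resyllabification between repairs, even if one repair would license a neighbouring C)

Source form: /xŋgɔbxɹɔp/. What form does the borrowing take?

Substitution: /x/ → /t/, giving /tŋgɔbtɹɔp/.
Under (C)V, the unsyllabifiable consonants are /t/, /ŋ/, /b/, /t/, /p/ (no codas are permitted; onsets are limited to one consonant).
Inserting the epenthetic vowel yields /t/ → /ta/, /ŋ/ → /ŋa/, /b/ → /ba/, /t/ → /ta/, /p/ → /pa/.

taŋagɔbataɹɔpa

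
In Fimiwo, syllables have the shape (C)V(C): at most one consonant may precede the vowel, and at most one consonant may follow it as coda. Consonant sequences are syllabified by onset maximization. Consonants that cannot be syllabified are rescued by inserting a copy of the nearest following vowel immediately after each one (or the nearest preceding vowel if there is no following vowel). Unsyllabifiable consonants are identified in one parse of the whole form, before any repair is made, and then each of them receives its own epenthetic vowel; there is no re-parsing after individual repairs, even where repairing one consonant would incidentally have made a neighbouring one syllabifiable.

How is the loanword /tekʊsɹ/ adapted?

tekʊsɹʊ

Under (C)V(C), the unsyllabifiable consonants are /ɹ/ (at most one coda consonant is licensed; onsets are limited to one consonant).
Inserting the epenthetic vowel yields /ɹ/ → /ɹʊ/.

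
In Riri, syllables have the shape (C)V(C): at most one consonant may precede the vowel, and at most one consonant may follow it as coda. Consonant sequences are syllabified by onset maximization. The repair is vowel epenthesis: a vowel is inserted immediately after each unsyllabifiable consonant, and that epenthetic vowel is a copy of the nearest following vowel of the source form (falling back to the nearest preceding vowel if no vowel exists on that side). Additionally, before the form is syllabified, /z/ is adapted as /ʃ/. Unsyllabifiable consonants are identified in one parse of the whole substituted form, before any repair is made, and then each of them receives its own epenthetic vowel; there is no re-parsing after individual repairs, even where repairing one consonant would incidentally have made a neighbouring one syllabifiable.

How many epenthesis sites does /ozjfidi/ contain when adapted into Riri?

1

After substitution the input is /oʃjfidi/.
The unsyllabifiable consonants are /j/; each receives one epenthetic vowel.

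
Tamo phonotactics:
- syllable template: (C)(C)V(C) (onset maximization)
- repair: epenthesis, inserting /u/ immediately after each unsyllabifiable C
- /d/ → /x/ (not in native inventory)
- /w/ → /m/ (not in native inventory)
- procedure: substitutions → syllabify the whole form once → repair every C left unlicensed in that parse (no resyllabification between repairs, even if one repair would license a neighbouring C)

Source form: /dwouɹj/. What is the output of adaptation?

xmouɹju

Substitution: /d/ → /x/, /w/ → /m/, giving /xmouɹj/.
The consonants /j/ cannot be parsed into a legal (C)(C)V(C) syllable (at most one coda consonant is licensed; onsets may contain at most 2 consonants).
Each unlicensed consonant becomes the onset of a new syllable: /j/ → /ju/.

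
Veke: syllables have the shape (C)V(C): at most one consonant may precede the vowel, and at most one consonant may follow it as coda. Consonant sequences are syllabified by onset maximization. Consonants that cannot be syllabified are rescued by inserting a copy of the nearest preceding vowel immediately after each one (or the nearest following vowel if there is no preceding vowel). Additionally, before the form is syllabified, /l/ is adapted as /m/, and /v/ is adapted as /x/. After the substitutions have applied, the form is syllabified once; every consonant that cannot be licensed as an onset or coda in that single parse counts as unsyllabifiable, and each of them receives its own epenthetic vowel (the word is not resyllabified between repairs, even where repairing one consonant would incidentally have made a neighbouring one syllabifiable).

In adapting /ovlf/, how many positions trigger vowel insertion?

After substitution the input is /oxmf/.
The unsyllabifiable consonants are /m/, /f/; each receives one epenthetic vowel.

2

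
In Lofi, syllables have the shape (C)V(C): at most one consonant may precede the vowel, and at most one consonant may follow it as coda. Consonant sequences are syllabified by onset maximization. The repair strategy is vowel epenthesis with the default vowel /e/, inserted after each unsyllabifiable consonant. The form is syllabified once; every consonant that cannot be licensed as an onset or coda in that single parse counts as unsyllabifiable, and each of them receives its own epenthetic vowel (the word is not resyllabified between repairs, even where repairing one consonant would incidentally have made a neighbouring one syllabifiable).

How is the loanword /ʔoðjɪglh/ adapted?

The consonants /l/, /h/ cannot be parsed into a legal (C)V(C) syllable (at most one coda consonant is licensed; onsets are limited to one consonant).
Each unlicensed consonant becomes the onset of a new syllable: /l/ → /le/, /h/ → /he/.

ʔoðjɪglehe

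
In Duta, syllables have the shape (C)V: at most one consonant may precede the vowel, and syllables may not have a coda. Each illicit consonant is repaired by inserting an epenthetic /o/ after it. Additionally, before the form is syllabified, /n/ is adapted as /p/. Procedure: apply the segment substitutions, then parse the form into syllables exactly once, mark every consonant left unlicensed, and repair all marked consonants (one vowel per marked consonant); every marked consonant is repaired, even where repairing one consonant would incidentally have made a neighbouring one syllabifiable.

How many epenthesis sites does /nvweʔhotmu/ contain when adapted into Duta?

After substitution the input is /pvweʔhotmu/.
The unsyllabifiable consonants are /p/, /v/, /ʔ/, /t/; each receives one epenthetic vowel.

4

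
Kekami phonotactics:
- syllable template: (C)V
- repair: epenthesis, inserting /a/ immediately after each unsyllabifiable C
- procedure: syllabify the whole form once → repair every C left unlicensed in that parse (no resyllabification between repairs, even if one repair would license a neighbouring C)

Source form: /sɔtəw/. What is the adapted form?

sɔtəwa

Syllabifying with onset maximization leaves /w/ stranded (no codas are permitted; onsets are limited to one consonant).
Inserting the epenthetic vowel yields /w/ → /wa/.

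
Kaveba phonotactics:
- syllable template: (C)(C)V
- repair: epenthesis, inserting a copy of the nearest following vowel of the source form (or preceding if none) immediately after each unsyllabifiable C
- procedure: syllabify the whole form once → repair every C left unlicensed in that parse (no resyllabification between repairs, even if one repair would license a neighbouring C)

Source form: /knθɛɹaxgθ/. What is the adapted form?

kɛnθɛɹaxagaθa

Syllabifying with onset maximization leaves /k/, /x/, /g/, /θ/ stranded (no codas are permitted; onsets may contain at most 2 consonants).
Epenthesis after each stranded consonant: /k/ → /kɛ/, /x/ → /xa/, /g/ → /ga/, /θ/ → /θa/.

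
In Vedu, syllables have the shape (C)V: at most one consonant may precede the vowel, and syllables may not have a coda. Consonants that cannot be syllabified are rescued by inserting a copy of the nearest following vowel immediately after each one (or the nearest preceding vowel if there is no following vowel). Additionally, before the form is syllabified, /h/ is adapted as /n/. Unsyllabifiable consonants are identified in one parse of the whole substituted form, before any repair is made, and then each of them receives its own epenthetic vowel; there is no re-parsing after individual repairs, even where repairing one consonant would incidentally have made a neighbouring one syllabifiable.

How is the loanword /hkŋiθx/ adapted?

nikiŋiθixi

Substitution: /h/ → /n/, giving /nkŋiθx/.
Syllabifying with onset maximization leaves /n/, /k/, /θ/, /x/ stranded (no codas are permitted; onsets are limited to one consonant).
Each unlicensed consonant becomes the onset of a new syllable: /n/ → /ni/, /k/ → /ki/, /θ/ → /θi/, /x/ → /xi/.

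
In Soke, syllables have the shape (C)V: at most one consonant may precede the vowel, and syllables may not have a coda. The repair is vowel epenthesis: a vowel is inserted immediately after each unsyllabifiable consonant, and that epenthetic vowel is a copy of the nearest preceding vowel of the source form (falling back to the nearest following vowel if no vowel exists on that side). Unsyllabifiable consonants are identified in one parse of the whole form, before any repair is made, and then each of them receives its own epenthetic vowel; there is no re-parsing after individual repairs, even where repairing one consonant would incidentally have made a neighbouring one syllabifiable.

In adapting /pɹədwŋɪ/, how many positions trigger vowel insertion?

3

The unsyllabifiable consonants are /p/, /d/, /w/; each receives one epenthetic vowel.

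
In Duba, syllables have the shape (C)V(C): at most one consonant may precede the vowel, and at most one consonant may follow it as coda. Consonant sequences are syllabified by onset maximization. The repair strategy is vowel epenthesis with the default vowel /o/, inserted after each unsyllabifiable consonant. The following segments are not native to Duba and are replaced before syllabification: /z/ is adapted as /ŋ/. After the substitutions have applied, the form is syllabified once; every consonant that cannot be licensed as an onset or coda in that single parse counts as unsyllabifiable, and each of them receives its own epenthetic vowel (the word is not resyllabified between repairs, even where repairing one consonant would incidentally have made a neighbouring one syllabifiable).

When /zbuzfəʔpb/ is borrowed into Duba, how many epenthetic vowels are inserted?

After substitution the input is /ŋbuŋfəʔpb/.
The unsyllabifiable consonants are /ŋ/, /p/, /b/; each receives one epenthetic vowel.

3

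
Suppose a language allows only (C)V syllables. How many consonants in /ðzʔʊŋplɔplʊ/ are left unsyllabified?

The consonants /ð/, /z/, /ŋ/, /p/, /p/ cannot be parsed into a legal (C)V syllable (no codas are permitted; onsets are limited to one consonant).

5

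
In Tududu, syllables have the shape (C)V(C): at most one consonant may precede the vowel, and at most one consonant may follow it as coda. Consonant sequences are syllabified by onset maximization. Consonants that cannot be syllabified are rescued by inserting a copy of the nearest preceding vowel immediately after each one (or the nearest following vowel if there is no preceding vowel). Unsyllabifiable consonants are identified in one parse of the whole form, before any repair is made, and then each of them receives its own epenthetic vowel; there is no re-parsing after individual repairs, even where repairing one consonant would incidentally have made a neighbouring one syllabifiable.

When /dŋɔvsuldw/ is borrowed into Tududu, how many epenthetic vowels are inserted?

The unsyllabifiable consonants are /d/, /d/, /w/; each receives one epenthetic vowel.

3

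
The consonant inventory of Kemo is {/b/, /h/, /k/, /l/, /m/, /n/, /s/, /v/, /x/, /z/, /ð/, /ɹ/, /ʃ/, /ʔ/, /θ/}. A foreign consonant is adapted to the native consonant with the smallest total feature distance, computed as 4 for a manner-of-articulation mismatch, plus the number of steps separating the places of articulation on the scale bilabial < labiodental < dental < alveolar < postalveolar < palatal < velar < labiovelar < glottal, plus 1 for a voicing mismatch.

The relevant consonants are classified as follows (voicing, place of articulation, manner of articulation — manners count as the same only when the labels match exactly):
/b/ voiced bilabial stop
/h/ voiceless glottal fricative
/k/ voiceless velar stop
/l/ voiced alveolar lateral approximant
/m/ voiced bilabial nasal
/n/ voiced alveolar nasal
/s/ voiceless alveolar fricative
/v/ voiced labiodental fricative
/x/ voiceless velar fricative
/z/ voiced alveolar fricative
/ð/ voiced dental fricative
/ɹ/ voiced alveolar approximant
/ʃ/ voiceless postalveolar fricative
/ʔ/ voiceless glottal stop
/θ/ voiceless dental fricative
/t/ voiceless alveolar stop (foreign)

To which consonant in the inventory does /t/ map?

/k/ is closest: same manner (stop), place distance 3 (alveolar→velar), same voicing; total 3. Next closest is /b/ at distance 4.

k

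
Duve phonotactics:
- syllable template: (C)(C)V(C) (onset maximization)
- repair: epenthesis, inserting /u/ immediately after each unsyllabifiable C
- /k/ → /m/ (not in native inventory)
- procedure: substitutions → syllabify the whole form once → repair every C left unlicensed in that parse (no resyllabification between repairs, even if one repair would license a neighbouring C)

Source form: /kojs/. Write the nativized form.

Substitution: /k/ → /m/, giving /mojs/.
The consonants /s/ cannot be parsed into a legal (C)(C)V(C) syllable (at most one coda consonant is licensed; onsets may contain at most 2 consonants).
Each unlicensed consonant becomes the onset of a new syllable: /s/ → /su/.

mojsu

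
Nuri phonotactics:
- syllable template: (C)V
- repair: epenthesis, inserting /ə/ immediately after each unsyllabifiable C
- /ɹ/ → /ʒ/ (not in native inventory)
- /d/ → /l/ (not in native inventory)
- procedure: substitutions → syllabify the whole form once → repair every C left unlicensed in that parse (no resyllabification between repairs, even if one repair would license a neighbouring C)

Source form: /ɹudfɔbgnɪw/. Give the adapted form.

ʒuləfɔbəgənɪwə

Substitution: /ɹ/ → /ʒ/, /d/ → /l/, giving /ʒulfɔbgnɪw/.
The consonants /l/, /b/, /g/, /w/ cannot be parsed into a legal (C)V syllable (no codas are permitted; onsets are limited to one consonant).
Inserting the epenthetic vowel yields /l/ → /lə/, /b/ → /bə/, /g/ → /gə/, /w/ → /wə/.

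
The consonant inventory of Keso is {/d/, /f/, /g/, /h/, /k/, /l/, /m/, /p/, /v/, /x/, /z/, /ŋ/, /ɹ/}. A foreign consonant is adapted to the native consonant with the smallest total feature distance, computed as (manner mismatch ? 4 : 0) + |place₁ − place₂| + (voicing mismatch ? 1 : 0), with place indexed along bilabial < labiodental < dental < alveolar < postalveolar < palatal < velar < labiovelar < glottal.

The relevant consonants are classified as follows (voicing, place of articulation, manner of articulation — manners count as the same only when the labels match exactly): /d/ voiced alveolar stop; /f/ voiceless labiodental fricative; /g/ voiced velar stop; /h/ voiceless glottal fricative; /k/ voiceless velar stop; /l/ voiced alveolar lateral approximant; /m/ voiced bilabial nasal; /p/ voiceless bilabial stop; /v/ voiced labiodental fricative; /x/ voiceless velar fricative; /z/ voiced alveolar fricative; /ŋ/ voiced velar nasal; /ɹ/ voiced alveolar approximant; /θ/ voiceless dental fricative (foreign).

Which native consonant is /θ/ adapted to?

f

/f/ is closest: same manner (fricative), place distance 1 (dental→labiodental), same voicing; total 1. Next closest is /v/ at distance 2.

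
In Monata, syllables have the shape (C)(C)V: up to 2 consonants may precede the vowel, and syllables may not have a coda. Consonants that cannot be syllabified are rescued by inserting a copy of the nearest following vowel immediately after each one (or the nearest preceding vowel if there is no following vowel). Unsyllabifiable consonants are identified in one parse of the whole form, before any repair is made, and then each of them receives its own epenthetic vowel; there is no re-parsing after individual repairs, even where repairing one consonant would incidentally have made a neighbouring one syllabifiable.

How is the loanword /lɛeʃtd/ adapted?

lɛeʃetede

The consonants /ʃ/, /t/, /d/ cannot be parsed into a legal (C)(C)V syllable (no codas are permitted; onsets may contain at most 2 consonants).
Inserting the epenthetic vowel yields /ʃ/ → /ʃe/, /t/ → /te/, /d/ → /de/.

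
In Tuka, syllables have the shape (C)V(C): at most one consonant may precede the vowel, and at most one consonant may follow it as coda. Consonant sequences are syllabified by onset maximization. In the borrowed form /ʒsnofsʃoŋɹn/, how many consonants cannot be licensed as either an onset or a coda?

5

Syllabifying with onset maximization leaves /ʒ/, /s/, /s/, /ɹ/, /n/ stranded (at most one coda consonant is licensed; onsets are limited to one consonant).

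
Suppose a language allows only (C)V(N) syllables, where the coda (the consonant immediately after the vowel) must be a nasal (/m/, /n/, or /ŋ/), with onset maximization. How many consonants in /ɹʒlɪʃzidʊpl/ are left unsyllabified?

Syllabifying with onset maximization leaves /ɹ/, /ʒ/, /ʃ/, /p/, /l/ stranded (only a nasal (/m/, /n/, or /ŋ/) is licensed in coda position; onsets are limited to one consonant).

5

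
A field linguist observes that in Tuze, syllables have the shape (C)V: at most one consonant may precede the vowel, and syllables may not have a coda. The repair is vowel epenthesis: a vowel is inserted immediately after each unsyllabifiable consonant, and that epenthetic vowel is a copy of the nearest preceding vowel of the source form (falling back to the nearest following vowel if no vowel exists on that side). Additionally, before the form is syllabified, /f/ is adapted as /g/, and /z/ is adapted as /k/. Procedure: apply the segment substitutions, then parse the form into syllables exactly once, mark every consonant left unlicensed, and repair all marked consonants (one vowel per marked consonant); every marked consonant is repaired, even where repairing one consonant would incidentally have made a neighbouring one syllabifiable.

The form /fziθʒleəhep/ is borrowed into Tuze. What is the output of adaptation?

Substitution: /f/ → /g/, /z/ → /k/, giving /gkiθʒleəhep/.
Under (C)V, the unsyllabifiable consonants are /g/, /θ/, /ʒ/, /p/ (no codas are permitted; onsets are limited to one consonant).
Each unlicensed consonant becomes the onset of a new syllable: /g/ → /gi/, /θ/ → /θi/, /ʒ/ → /ʒi/, /p/ → /pe/.

gikiθiʒileəhepe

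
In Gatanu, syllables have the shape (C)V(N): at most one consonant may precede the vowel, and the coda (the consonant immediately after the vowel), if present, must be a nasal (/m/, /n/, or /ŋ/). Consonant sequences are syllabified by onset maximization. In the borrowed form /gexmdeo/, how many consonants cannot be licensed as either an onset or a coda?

2

Syllabifying with onset maximization leaves /x/, /m/ stranded (only a nasal (/m/, /n/, or /ŋ/) is licensed in coda position; onsets are limited to one consonant).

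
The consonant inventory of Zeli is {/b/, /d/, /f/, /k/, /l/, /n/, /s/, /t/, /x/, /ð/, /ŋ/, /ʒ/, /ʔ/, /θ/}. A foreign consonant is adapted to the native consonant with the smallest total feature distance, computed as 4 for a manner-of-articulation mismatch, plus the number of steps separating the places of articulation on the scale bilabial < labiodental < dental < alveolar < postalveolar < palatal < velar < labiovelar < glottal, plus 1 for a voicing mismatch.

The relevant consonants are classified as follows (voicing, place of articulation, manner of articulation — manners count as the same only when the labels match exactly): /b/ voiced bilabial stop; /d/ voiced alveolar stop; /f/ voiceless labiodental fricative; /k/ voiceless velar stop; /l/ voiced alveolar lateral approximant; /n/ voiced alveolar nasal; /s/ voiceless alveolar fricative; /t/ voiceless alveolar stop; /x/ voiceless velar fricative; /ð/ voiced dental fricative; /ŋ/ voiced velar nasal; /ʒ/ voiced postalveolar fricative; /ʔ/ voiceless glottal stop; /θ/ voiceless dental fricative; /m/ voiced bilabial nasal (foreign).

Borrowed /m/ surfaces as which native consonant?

n

/n/ is closest: same manner (nasal), place distance 3 (bilabial→alveolar), same voicing; total 3. Next closest is /b/ at distance 4.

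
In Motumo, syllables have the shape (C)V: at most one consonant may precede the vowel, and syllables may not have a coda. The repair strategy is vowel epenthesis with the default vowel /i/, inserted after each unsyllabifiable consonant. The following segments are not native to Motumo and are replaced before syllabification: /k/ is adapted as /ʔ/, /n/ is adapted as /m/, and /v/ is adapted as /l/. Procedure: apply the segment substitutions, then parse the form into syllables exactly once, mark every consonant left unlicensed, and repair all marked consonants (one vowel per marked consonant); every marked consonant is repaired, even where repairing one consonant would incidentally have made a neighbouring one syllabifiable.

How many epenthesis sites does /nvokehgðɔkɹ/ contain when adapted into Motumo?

5

After substitution the input is /mloʔehgðɔʔɹ/.
The unsyllabifiable consonants are /m/, /h/, /g/, /ʔ/, /ɹ/; each receives one epenthetic vowel.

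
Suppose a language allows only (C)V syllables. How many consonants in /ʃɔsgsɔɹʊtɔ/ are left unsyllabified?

Syllabifying with onset maximization leaves /s/, /g/ stranded (no codas are permitted; onsets are limited to one consonant).

2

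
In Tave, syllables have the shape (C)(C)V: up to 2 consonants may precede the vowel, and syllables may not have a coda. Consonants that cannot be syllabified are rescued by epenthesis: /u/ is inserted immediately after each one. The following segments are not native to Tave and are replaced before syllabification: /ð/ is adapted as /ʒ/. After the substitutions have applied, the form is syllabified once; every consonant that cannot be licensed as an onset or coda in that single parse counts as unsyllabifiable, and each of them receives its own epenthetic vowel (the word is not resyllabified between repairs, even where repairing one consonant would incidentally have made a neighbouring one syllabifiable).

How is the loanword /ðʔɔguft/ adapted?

Substitution: /ð/ → /ʒ/, giving /ʒʔɔguft/.
The consonants /f/, /t/ cannot be parsed into a legal (C)(C)V syllable (no codas are permitted; onsets may contain at most 2 consonants).
Inserting the epenthetic vowel yields /f/ → /fu/, /t/ → /tu/.

ʒʔɔgufutu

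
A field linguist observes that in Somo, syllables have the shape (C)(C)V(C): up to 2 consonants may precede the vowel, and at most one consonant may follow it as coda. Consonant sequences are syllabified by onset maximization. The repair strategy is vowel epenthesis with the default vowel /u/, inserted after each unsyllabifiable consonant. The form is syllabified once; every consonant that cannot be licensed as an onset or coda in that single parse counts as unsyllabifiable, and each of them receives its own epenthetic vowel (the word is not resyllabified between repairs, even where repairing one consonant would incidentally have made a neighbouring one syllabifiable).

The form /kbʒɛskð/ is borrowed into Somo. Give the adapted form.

Syllabifying with onset maximization leaves /k/, /k/, /ð/ stranded (at most one coda consonant is licensed; onsets may contain at most 2 consonants).
Inserting the epenthetic vowel yields /k/ → /ku/, /k/ → /ku/, /ð/ → /ðu/.

kubʒɛskuðu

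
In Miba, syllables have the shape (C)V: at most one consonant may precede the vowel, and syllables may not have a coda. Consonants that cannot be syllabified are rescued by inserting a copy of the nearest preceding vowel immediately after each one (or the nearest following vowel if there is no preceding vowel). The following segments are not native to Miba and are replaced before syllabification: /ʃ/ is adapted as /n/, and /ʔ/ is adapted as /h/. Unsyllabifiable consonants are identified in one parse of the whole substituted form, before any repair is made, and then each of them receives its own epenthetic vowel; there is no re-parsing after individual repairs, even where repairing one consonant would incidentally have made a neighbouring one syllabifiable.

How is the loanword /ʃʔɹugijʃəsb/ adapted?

nuhuɹugijinəsəbə

Substitution: /ʃ/ → /n/, /ʔ/ → /h/, giving /nhɹugijnəsb/.
The consonants /n/, /h/, /j/, /s/, /b/ cannot be parsed into a legal (C)V syllable (no codas are permitted; onsets are limited to one consonant).
Each unlicensed consonant becomes the onset of a new syllable: /n/ → /nu/, /h/ → /hu/, /j/ → /ji/, /s/ → /sə/, /b/ → /bə/.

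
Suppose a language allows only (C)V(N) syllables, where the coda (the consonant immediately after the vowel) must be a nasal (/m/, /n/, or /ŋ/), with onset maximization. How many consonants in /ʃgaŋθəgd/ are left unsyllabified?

3

Under (C)V(N), the unsyllabifiable consonants are /ʃ/, /g/, /d/ (only a nasal (/m/, /n/, or /ŋ/) is licensed in coda position; onsets are limited to one consonant).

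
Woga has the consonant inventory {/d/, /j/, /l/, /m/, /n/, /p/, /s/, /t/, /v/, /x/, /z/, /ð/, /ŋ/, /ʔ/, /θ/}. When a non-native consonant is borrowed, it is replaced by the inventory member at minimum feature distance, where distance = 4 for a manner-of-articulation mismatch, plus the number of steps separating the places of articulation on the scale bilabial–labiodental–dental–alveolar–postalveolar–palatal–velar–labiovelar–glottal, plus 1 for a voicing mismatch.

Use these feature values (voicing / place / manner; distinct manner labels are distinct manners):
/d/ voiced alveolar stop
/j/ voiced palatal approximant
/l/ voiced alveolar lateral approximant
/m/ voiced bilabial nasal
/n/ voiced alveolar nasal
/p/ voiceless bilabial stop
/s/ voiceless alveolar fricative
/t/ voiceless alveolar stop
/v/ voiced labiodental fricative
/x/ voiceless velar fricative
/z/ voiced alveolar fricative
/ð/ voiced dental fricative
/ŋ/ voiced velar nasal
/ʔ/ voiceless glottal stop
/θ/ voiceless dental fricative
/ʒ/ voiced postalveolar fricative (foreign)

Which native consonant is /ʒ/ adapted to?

z

/z/ is closest: same manner (fricative), place distance 1 (postalveolar→alveolar), same voicing; total 1. Next closest is /s/ at distance 2.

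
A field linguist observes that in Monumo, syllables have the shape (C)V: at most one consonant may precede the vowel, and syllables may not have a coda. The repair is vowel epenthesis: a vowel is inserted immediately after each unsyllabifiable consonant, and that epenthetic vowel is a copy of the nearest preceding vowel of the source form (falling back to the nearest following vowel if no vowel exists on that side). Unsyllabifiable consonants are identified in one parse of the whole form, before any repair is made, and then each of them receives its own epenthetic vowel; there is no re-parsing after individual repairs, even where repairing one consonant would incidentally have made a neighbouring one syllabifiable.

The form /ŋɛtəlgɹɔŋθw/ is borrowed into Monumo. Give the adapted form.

Syllabifying with onset maximization leaves /l/, /g/, /ŋ/, /θ/, /w/ stranded (no codas are permitted; onsets are limited to one consonant).
Inserting the epenthetic vowel yields /l/ → /lə/, /g/ → /gə/, /ŋ/ → /ŋɔ/, /θ/ → /θɔ/, /w/ → /wɔ/.

ŋɛtələgəɹɔŋɔθɔwɔ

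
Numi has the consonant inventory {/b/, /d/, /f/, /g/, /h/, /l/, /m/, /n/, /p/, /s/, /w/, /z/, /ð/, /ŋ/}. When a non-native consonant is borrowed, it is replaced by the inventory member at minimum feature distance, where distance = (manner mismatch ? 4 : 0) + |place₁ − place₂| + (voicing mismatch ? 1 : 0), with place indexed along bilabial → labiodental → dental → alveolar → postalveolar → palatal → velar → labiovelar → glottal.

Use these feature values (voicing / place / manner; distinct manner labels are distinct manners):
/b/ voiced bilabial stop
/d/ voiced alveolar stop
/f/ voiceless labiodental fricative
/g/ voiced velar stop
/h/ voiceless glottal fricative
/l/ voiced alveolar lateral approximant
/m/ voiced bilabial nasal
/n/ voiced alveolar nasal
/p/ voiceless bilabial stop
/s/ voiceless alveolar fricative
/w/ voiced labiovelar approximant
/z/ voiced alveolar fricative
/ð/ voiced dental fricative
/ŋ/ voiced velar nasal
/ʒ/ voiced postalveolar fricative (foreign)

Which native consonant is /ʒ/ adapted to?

z

/z/ is closest: same manner (fricative), place distance 1 (postalveolar→alveolar), same voicing; total 1. Next closest is /s/ at distance 2.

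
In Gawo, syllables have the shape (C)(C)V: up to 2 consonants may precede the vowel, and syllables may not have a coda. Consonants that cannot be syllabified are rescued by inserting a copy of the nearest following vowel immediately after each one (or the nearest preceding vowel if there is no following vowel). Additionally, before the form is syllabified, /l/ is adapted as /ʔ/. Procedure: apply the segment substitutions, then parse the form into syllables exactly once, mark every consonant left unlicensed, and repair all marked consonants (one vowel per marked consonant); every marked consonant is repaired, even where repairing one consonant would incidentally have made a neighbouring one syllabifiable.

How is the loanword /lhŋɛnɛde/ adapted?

ʔɛhŋɛnɛde

Substitution: /l/ → /ʔ/, giving /ʔhŋɛnɛde/.
Under (C)(C)V, the unsyllabifiable consonants are /ʔ/ (no codas are permitted; onsets may contain at most 2 consonants).
Epenthesis after each stranded consonant: /ʔ/ → /ʔɛ/.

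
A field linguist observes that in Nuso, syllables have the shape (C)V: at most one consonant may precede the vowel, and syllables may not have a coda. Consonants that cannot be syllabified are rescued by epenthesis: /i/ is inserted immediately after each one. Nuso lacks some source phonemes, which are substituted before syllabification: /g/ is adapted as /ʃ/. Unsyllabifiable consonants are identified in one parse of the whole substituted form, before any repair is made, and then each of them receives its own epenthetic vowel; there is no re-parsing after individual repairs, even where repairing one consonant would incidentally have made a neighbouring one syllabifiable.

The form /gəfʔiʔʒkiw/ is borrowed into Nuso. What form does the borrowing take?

ʃəfiʔiʔiʒikiwi

Substitution: /g/ → /ʃ/, giving /ʃəfʔiʔʒkiw/.
Syllabifying with onset maximization leaves /f/, /ʔ/, /ʒ/, /w/ stranded (no codas are permitted; onsets are limited to one consonant).
Epenthesis after each stranded consonant: /f/ → /fi/, /ʔ/ → /ʔi/, /ʒ/ → /ʒi/, /w/ → /wi/.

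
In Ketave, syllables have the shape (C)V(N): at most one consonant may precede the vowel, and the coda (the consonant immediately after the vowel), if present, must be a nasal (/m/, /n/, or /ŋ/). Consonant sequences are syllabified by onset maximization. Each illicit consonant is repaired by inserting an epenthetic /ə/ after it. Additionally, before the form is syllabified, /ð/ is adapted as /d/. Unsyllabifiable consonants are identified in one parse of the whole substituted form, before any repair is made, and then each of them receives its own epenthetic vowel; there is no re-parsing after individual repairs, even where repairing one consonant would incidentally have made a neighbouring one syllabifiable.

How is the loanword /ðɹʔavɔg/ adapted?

dəɹəʔavɔgə

Substitution: /ð/ → /d/, giving /dɹʔavɔg/.
Under (C)V(N), the unsyllabifiable consonants are /d/, /ɹ/, /g/ (only a nasal (/m/, /n/, or /ŋ/) is licensed in coda position; onsets are limited to one consonant).
Each unlicensed consonant becomes the onset of a new syllable: /d/ → /də/, /ɹ/ → /ɹə/, /g/ → /gə/.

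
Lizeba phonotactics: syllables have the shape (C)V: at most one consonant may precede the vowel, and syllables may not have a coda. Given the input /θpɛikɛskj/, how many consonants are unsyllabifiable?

Under (C)V, the unsyllabifiable consonants are /θ/, /s/, /k/, /j/ (no codas are permitted; onsets are limited to one consonant).

4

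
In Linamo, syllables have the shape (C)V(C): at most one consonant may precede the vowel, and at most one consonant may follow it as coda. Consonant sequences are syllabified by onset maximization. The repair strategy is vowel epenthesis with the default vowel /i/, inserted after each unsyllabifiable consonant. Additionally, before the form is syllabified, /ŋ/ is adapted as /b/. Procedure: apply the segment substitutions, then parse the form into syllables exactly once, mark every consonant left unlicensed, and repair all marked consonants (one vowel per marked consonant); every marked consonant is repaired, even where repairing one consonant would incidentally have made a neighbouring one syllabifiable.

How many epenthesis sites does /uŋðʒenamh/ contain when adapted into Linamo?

After substitution the input is /ubðʒenamh/.
The unsyllabifiable consonants are /ð/, /h/; each receives one epenthetic vowel.

2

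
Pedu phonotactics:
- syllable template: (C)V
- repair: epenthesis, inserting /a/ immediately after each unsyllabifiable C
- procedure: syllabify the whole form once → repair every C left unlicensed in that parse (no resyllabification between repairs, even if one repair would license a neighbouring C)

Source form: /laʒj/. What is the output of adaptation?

laʒaja

Under (C)V, the unsyllabifiable consonants are /ʒ/, /j/ (no codas are permitted; onsets are limited to one consonant).
Epenthesis after each stranded consonant: /ʒ/ → /ʒa/, /j/ → /ja/.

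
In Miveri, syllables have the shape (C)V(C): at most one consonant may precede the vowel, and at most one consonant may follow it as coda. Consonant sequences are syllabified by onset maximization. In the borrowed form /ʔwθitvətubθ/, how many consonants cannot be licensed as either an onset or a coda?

Syllabifying with onset maximization leaves /ʔ/, /w/, /θ/ stranded (at most one coda consonant is licensed; onsets are limited to one consonant).

3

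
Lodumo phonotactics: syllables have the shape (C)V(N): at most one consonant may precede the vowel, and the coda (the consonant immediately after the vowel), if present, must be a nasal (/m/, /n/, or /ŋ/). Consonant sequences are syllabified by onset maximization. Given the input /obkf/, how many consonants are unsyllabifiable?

3

Under (C)V(N), the unsyllabifiable consonants are /b/, /k/, /f/ (only a nasal (/m/, /n/, or /ŋ/) is licensed in coda position; onsets are limited to one consonant).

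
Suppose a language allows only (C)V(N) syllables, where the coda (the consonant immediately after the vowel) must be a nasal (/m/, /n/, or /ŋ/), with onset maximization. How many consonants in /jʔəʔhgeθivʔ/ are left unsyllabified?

The consonants /j/, /ʔ/, /h/, /v/, /ʔ/ cannot be parsed into a legal (C)V(N) syllable (only a nasal (/m/, /n/, or /ŋ/) is licensed in coda position; onsets are limited to one consonant).

5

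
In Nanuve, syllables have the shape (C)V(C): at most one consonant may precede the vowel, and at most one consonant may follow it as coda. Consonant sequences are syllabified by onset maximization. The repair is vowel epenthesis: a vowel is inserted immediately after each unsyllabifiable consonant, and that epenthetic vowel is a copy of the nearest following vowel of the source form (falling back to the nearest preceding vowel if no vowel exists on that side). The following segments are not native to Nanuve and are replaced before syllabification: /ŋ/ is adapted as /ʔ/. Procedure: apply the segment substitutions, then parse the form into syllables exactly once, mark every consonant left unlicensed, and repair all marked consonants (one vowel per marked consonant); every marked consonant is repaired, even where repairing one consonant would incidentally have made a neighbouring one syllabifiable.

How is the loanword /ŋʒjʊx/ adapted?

ʔʊʒʊjʊx

Substitution: /ŋ/ → /ʔ/, giving /ʔʒjʊx/.
Syllabifying with onset maximization leaves /ʔ/, /ʒ/ stranded (at most one coda consonant is licensed; onsets are limited to one consonant).
Each unlicensed consonant becomes the onset of a new syllable: /ʔ/ → /ʔʊ/, /ʒ/ → /ʒʊ/.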